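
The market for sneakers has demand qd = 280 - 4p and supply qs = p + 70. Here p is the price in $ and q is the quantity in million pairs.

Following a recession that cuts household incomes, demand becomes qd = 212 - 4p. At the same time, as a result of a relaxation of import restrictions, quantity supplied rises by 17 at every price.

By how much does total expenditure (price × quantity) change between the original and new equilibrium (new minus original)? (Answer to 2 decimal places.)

-1904.00

Initially, 280 - 4p = p + 70, so 210 = 5p and p = 42, q = 112.
The new curves are qd = 212 - 4p (demand) and qs = p + 87 (supply).
Setting them equal: 212 - 4p = p + 87 → 125 = 5p, so p = 25 and q = 112.
Expenditure moves from 42×112 = 4704 to 25×112 = 2800; change = -1904.00.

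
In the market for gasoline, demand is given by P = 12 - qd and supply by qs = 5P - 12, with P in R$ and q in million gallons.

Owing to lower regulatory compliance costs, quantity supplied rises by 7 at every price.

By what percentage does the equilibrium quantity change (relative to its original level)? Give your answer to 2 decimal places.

+14.58

Original equilibrium: 12 - P = 5P - 12 gives 24 = 6P, so P = 4 and q = 8.
With the change applied: demand qd = 12 - P, supply qs = 5P - 5.
Setting them equal: 12 - P = 5P - 5 → 17 = 6P, so P = 17/6 ≈ 2.8333 and q = 55/6 ≈ 9.1667.
%Δq = (9.1667 − 8) / 8 × 100 = +14.58%.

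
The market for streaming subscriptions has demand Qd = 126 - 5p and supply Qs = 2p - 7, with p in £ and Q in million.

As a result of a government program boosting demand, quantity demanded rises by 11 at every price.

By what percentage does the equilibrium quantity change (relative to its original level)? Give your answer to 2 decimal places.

+10.14

Initially, 126 - 5p = 2p - 7, so 133 = 7p and p = 19, Q = 31.
With the change applied: demand Qd = 137 - 5p, supply Qs = 2p - 7.
Clearing the new market: 137 - 5p = 2p - 7, so p = 144/7 ≈ 20.5714 and Q = 239/7 ≈ 34.1429.
%ΔQ = (34.1429 − 31) / 31 × 100 = +10.14%.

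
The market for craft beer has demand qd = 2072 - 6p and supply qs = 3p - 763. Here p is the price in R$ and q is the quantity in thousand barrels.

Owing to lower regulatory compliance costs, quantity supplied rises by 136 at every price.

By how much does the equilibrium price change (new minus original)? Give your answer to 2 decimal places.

Initially, 2072 - 6p = 3p - 763, so 2835 = 9p and p = 315, q = 182.
The new curves are qd = 2072 - 6p (demand) and qs = 3p - 627 (supply).
Setting them equal: 2072 - 6p = 3p - 627 → 2699 = 9p, so p = 2699/9 ≈ 299.8889 and q = 818/3 ≈ 272.6667.
Δp = 299.8889 − 315 = -15.11.

-15.11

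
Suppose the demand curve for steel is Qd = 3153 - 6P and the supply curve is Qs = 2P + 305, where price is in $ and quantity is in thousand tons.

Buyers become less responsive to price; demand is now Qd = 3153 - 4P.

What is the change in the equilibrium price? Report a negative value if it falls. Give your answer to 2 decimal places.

Solve the original market: 3153 - 6P = 2P + 305, hence P = 356 and Q = 1017.
The new curves are Qd = 3153 - 4P (demand) and Qs = 2P + 305 (supply).
Clearing the new market: 3153 - 4P = 2P + 305, so P = 1424/3 ≈ 474.6667 and Q = 3763/3 ≈ 1254.3333.
ΔP = 474.6667 − 356 = +118.67.

+118.67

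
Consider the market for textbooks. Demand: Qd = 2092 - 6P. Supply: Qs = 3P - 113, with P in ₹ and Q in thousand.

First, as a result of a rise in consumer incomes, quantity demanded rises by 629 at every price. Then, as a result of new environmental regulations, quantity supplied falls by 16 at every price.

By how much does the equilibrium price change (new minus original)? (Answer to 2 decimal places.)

+71.67

Before the shock: 2092 - 6P = 3P - 113 ⇒ 2205 = 9P ⇒ P = 245, Q = 622.
The new curves are Qd = 2721 - 6P (demand) and Qs = 3P - 129 (supply).
Equate the new curves: 2721 - 6P = 3P - 129, giving 2850 = 9P, P = 950/3 ≈ 316.6667, Q = 821.
ΔP = 316.6667 − 245 = +71.67.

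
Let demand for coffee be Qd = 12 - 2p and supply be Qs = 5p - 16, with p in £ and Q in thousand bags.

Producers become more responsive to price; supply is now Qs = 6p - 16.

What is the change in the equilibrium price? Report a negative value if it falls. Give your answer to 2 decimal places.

Solve the original market: 12 - 2p = 5p - 16, hence p = 4 and Q = 4.
The new curves are Qd = 12 - 2p (demand) and Qs = 6p - 16 (supply).
Equate the new curves: 12 - 2p = 6p - 16, giving 28 = 8p, p = 3.5, Q = 5.
Δp = 3.5 − 4 = -0.50.

-0.50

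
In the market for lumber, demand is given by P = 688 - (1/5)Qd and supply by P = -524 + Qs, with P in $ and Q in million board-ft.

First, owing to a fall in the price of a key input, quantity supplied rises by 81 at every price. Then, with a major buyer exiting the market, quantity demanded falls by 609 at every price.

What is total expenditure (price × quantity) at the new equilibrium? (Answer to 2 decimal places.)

362096.00

Solve the original market: 3440 - 5P = P + 524, hence P = 486 and Q = 1010.
The new curves are Qd = 2831 - 5P (demand) and Qs = P + 605 (supply).
Setting them equal: 2831 - 5P = P + 605 → 2226 = 6P, so P = 371 and Q = 976.
New expenditure = 371 × 976 = 362096.00.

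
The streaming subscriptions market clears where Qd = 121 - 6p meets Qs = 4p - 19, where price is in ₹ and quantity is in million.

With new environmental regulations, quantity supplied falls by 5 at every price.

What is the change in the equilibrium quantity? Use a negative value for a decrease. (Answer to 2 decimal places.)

-3.00

Before the shock: 121 - 6p = 4p - 19 ⇒ 140 = 10p ⇒ p = 14, Q = 37.
The new curves are Qd = 121 - 6p (demand) and Qs = 4p - 24 (supply).
Clearing the new market: 121 - 6p = 4p - 24, so p = 14.5 and Q = 34.
ΔQ = 34 − 37 = -3.00.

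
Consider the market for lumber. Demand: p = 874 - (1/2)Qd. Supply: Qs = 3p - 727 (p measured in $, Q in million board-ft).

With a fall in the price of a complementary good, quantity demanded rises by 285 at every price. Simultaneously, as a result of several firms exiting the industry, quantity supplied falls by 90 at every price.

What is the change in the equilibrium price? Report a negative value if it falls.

Original equilibrium: 1748 - 2p = 3p - 727 gives 2475 = 5p, so p = 495 and Q = 758.
After the shift, demand is Qd = 2033 - 2p and supply is Qs = 3p - 817.
Setting them equal: 2033 - 2p = 3p - 817 → 2850 = 5p, so p = 570 and Q = 893.
Δp = 570 − 495 = +75.

+75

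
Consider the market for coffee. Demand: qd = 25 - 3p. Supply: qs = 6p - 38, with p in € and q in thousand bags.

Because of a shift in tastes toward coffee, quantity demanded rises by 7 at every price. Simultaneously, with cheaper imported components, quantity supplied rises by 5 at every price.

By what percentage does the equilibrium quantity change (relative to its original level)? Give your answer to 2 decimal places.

+158.33

Initially, 25 - 3p = 6p - 38, so 63 = 9p and p = 7, q = 4.
The shock moves the curves to qd = 32 - 3p and qs = 6p - 33.
New equilibrium: 32 - 3p = 6p - 33 ⇒ 65 = 9p ⇒ p = 65/9 ≈ 7.2222, q = 31/3 ≈ 10.3333.
%Δq = (10.3333 − 4) / 4 × 100 = +158.33%.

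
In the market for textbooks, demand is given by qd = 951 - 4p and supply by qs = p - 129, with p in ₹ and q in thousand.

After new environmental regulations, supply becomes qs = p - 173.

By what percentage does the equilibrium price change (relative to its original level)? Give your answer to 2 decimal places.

+4.07

Solve the original market: 951 - 4p = p - 129, hence p = 216 and q = 87.
The new curves are qd = 951 - 4p (demand) and qs = p - 173 (supply).
New equilibrium: 951 - 4p = p - 173 ⇒ 1124 = 5p ⇒ p = 224.8, q = 51.8.
%Δp = (224.8 − 216) / 216 × 100 = +4.07%.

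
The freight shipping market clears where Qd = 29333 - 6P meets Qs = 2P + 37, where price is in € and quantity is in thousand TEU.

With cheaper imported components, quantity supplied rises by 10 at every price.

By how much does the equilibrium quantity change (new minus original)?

+7.5

Original equilibrium: 29333 - 6P = 2P + 37 gives 29296 = 8P, so P = 3662 and Q = 7361.
The new curves are Qd = 29333 - 6P (demand) and Qs = 2P + 47 (supply).
Equate the new curves: 29333 - 6P = 2P + 47, giving 29286 = 8P, P = 3660.75, Q = 7368.5.
ΔQ = 7368.5 − 7361 = +7.5.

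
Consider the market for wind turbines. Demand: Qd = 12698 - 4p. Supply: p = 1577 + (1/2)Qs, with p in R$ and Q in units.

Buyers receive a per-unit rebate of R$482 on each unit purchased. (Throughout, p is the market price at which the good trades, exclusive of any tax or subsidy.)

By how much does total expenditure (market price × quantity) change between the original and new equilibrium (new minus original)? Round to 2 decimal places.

+2588875.56

Original equilibrium: 12698 - 4p = 2p - 3154 gives 15852 = 6p, so p = 2642 and Q = 2130.
Since buyers' out-of-pocket price is the market price minus the rebate, the effective demand curve becomes Qd = 14626 - 4p.
Clearing the new market: 14626 - 4p = 2p - 3154, so p = 8890/3 ≈ 2963.3333 and Q = 8318/3 ≈ 2772.6667.
Expenditure moves from 2642×2130 = 5627460 to 2963.3333×2772.6667 = 8216335.5556; change = +2588875.56.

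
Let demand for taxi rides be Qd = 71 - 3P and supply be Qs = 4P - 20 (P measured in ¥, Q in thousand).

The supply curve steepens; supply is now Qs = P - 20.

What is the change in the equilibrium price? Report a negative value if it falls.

+9.75

Original equilibrium: 71 - 3P = 4P - 20 gives 91 = 7P, so P = 13 and Q = 32.
With the change applied: demand Qd = 71 - 3P, supply Qs = P - 20.
Clearing the new market: 71 - 3P = P - 20, so P = 22.75 and Q = 2.75.
ΔP = 22.75 − 13 = +9.75.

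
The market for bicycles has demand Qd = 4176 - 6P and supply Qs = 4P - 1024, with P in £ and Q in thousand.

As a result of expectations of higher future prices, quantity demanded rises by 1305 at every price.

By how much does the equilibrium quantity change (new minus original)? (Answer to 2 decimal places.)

Initially, 4176 - 6P = 4P - 1024, so 5200 = 10P and P = 520, Q = 1056.
With the change applied: demand Qd = 5481 - 6P, supply Qs = 4P - 1024.
Setting them equal: 5481 - 6P = 4P - 1024 → 6505 = 10P, so P = 650.5 and Q = 1578.
ΔQ = 1578 − 1056 = +522.00.

+522.00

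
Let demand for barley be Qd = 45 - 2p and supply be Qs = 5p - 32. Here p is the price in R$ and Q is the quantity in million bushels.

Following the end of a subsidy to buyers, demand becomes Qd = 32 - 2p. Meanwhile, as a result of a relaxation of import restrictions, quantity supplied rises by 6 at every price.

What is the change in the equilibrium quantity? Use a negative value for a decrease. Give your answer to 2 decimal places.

Before the shock: 45 - 2p = 5p - 32 ⇒ 77 = 7p ⇒ p = 11, Q = 23.
The shock moves the curves to Qd = 32 - 2p and Qs = 5p - 26.
Setting them equal: 32 - 2p = 5p - 26 → 58 = 7p, so p = 58/7 ≈ 8.2857 and Q = 108/7 ≈ 15.4286.
ΔQ = 15.4286 − 23 = -7.57.

-7.57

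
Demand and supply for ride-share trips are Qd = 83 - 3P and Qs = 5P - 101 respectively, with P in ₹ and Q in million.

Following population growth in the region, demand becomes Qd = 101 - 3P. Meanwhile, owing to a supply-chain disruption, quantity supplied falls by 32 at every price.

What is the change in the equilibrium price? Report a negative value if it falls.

+6.25

Initially, 83 - 3P = 5P - 101, so 184 = 8P and P = 23, Q = 14.
The new curves are Qd = 101 - 3P (demand) and Qs = 5P - 133 (supply).
Equate the new curves: 101 - 3P = 5P - 133, giving 234 = 8P, P = 29.25, Q = 13.25.
ΔP = 29.25 − 23 = +6.25.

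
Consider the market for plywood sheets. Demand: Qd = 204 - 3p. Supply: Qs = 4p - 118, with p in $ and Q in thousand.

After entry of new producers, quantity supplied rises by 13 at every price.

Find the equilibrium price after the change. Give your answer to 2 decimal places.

44.14

Original equilibrium: 204 - 3p = 4p - 118 gives 322 = 7p, so p = 46 and Q = 66.
The shock moves the curves to Qd = 204 - 3p and Qs = 4p - 105.
Setting them equal: 204 - 3p = 4p - 105 → 309 = 7p, so p = 309/7 ≈ 44.1429 and Q = 501/7 ≈ 71.5714.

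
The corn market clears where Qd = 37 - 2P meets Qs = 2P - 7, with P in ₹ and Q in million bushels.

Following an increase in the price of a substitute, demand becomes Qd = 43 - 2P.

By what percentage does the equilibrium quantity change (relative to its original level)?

Before the shock: 37 - 2P = 2P - 7 ⇒ 44 = 4P ⇒ P = 11, Q = 15.
The shock moves the curves to Qd = 43 - 2P and Qs = 2P - 7.
Clearing the new market: 43 - 2P = 2P - 7, so P = 12.5 and Q = 18.
%ΔQ = (18 − 15) / 15 × 100 = +20%.

+20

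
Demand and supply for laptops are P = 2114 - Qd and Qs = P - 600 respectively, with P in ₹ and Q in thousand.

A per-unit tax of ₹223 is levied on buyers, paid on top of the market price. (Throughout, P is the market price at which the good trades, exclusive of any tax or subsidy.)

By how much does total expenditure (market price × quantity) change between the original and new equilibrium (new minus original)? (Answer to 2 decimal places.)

Initially, 2114 - P = P - 600, so 2714 = 2P and P = 1357, Q = 757.
Since buyers pay the price plus the tax, the effective demand curve becomes Qd = 1891 - P.
Clearing the new market: 1891 - P = P - 600, so P = 1245.5 and Q = 645.5.
Expenditure moves from 1357×757 = 1027249 to 1245.5×645.5 = 803970.25; change = -223278.75.

-223278.75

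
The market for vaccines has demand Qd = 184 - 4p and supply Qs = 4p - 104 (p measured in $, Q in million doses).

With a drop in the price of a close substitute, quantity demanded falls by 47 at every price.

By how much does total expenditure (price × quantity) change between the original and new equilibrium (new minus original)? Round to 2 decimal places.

Before the shock: 184 - 4p = 4p - 104 ⇒ 288 = 8p ⇒ p = 36, Q = 40.
With the change applied: demand Qd = 137 - 4p, supply Qs = 4p - 104.
New equilibrium: 137 - 4p = 4p - 104 ⇒ 241 = 8p ⇒ p = 30.125, Q = 16.5.
Expenditure moves from 36×40 = 1440 to 30.125×16.5 = 497.0625; change = -942.94.

-942.94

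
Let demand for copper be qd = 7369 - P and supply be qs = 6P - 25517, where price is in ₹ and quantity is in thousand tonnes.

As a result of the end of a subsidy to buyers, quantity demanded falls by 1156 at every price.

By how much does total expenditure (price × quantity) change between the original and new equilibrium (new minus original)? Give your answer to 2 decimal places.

Solve the original market: 7369 - P = 6P - 25517, hence P = 4698 and q = 2671.
After the shift, demand is qd = 6213 - P and supply is qs = 6P - 25517.
Setting them equal: 6213 - P = 6P - 25517 → 31730 = 7P, so P = 31730/7 ≈ 4532.8571 and q = 11761/7 ≈ 1680.1429.
Expenditure moves from 4698×2671 = 12548358 to 4532.8571×1680.1429 = 7615847.5510; change = -4932510.45.

-4932510.45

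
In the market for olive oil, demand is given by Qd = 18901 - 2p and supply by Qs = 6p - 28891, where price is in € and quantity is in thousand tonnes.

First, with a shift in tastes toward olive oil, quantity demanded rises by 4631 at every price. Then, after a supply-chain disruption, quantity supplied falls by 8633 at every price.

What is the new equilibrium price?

Initially, 18901 - 2p = 6p - 28891, so 47792 = 8p and p = 5974, Q = 6953.
After the shift, demand is Qd = 23532 - 2p and supply is Qs = 6p - 37524.
Equate the new curves: 23532 - 2p = 6p - 37524, giving 61056 = 8p, p = 7632, Q = 8268.

7632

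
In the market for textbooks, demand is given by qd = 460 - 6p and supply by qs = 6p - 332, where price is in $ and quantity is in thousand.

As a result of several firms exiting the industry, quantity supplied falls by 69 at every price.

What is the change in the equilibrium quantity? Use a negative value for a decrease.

-34.5

Solve the original market: 460 - 6p = 6p - 332, hence p = 66 and q = 64.
The new curves are qd = 460 - 6p (demand) and qs = 6p - 401 (supply).
Clearing the new market: 460 - 6p = 6p - 401, so p = 71.75 and q = 29.5.
Δq = 29.5 − 64 = -34.5.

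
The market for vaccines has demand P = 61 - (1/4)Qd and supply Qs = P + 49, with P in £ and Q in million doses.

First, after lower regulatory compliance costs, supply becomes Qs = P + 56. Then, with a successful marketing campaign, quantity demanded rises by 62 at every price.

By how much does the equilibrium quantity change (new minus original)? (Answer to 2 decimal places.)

+18.00

Solve the original market: 244 - 4P = P + 49, hence P = 39 and Q = 88.
The new curves are Qd = 306 - 4P (demand) and Qs = P + 56 (supply).
Equate the new curves: 306 - 4P = P + 56, giving 250 = 5P, P = 50, Q = 106.
ΔQ = 106 − 88 = +18.00.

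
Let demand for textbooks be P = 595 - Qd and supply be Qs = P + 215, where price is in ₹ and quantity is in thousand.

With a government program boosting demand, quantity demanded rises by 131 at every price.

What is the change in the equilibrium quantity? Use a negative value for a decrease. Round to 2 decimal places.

+65.50

Initially, 595 - P = P + 215, so 380 = 2P and P = 190, Q = 405.
After the shift, demand is Qd = 726 - P and supply is Qs = P + 215.
New equilibrium: 726 - P = P + 215 ⇒ 511 = 2P ⇒ P = 255.5, Q = 470.5.
ΔQ = 470.5 − 405 = +65.50.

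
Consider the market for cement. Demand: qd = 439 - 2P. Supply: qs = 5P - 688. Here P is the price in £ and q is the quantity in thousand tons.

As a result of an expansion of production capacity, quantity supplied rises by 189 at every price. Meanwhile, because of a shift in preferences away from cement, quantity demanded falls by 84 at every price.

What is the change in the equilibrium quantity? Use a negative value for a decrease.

Before the shock: 439 - 2P = 5P - 688 ⇒ 1127 = 7P ⇒ P = 161, q = 117.
The shock moves the curves to qd = 355 - 2P and qs = 5P - 499.
New equilibrium: 355 - 2P = 5P - 499 ⇒ 854 = 7P ⇒ P = 122, q = 111.
Δq = 111 − 117 = -6.

-6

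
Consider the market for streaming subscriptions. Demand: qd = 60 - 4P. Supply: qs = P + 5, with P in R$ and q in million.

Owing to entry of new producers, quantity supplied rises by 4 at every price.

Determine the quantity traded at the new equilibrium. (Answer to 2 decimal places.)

Original equilibrium: 60 - 4P = P + 5 gives 55 = 5P, so P = 11 and q = 16.
After the shift, demand is qd = 60 - 4P and supply is qs = P + 9.
New equilibrium: 60 - 4P = P + 9 ⇒ 51 = 5P ⇒ P = 10.2, q = 19.2.

19.20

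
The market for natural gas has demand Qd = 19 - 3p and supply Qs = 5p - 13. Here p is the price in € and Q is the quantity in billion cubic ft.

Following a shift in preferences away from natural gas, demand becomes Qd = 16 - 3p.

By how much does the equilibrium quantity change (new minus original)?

-1.875

Before the shock: 19 - 3p = 5p - 13 ⇒ 32 = 8p ⇒ p = 4, Q = 7.
The new curves are Qd = 16 - 3p (demand) and Qs = 5p - 13 (supply).
New equilibrium: 16 - 3p = 5p - 13 ⇒ 29 = 8p ⇒ p = 3.625, Q = 5.125.
ΔQ = 5.125 − 7 = -1.875.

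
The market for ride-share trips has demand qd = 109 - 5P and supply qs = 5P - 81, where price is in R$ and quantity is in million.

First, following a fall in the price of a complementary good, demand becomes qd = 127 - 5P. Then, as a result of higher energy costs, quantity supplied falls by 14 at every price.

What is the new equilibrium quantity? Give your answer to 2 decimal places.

Initially, 109 - 5P = 5P - 81, so 190 = 10P and P = 19, q = 14.
The shock moves the curves to qd = 127 - 5P and qs = 5P - 95.
Clearing the new market: 127 - 5P = 5P - 95, so P = 22.2 and q = 16.

16.00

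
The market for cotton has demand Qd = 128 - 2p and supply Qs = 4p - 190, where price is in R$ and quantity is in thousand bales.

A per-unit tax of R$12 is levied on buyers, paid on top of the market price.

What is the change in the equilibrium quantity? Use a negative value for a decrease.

Initially, 128 - 2p = 4p - 190, so 318 = 6p and p = 53, Q = 22.
Since buyers pay the price plus the tax, the effective demand curve becomes Qd = 104 - 2p.
Clearing the new market: 104 - 2p = 4p - 190, so p = 49 and Q = 6.
ΔQ = 6 − 22 = -16.

-16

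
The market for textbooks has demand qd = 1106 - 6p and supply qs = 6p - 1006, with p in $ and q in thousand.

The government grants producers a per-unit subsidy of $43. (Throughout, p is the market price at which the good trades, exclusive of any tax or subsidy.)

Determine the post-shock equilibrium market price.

154.5

Solve the original market: 1106 - 6p = 6p - 1006, hence p = 176 and q = 50.
Since sellers receive the price plus the subsidy, the effective supply curve becomes qs = 6p - 748.
Clearing the new market: 1106 - 6p = 6p - 748, so p = 154.5 and q = 179.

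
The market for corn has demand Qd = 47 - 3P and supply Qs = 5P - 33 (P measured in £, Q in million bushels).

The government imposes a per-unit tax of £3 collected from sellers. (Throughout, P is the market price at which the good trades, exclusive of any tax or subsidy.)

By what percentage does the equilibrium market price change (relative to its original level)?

Original equilibrium: 47 - 3P = 5P - 33 gives 80 = 8P, so P = 10 and Q = 17.
Since sellers keep the price net of the tax, the effective supply curve becomes Qs = 5P - 48.
New equilibrium: 47 - 3P = 5P - 48 ⇒ 95 = 8P ⇒ P = 11.875, Q = 11.375.
%ΔP = (11.875 − 10) / 10 × 100 = +18.75%.

+18.75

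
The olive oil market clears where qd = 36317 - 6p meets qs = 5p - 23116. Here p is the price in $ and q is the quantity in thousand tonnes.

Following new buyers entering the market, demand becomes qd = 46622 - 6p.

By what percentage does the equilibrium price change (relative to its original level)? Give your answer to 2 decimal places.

+17.34

Solve the original market: 36317 - 6p = 5p - 23116, hence p = 5403 and q = 3899.
The shock moves the curves to qd = 46622 - 6p and qs = 5p - 23116.
New equilibrium: 46622 - 6p = 5p - 23116 ⇒ 69738 = 11p ⇒ p = 69738/11 ≈ 6339.8182, q = 94414/11 ≈ 8583.0909.
%Δp = (6339.8182 − 5403) / 5403 × 100 = +17.34%.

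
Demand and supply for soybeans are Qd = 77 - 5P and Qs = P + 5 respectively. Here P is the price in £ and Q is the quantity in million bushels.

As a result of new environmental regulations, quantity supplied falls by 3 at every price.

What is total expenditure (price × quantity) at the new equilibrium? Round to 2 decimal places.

Original equilibrium: 77 - 5P = P + 5 gives 72 = 6P, so P = 12 and Q = 17.
After the shift, demand is Qd = 77 - 5P and supply is Qs = P + 2.
Setting them equal: 77 - 5P = P + 2 → 75 = 6P, so P = 12.5 and Q = 14.5.
New expenditure = 12.5 × 14.5 = 181.25.

181.25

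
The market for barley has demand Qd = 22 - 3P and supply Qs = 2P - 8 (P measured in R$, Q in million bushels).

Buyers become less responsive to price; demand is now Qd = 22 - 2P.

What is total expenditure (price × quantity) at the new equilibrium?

Original equilibrium: 22 - 3P = 2P - 8 gives 30 = 5P, so P = 6 and Q = 4.
After the shift, demand is Qd = 22 - 2P and supply is Qs = 2P - 8.
Setting them equal: 22 - 2P = 2P - 8 → 30 = 4P, so P = 7.5 and Q = 7.
New expenditure = 7.5 × 7 = 52.5.

52.5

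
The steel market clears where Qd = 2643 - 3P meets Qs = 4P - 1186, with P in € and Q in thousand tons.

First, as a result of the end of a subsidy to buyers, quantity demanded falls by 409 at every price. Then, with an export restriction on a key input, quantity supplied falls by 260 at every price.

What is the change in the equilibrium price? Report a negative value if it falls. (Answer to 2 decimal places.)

Initially, 2643 - 3P = 4P - 1186, so 3829 = 7P and P = 547, Q = 1002.
The new curves are Qd = 2234 - 3P (demand) and Qs = 4P - 1446 (supply).
Setting them equal: 2234 - 3P = 4P - 1446 → 3680 = 7P, so P = 3680/7 ≈ 525.7143 and Q = 4598/7 ≈ 656.8571.
ΔP = 525.7143 − 547 = -21.29.

-21.29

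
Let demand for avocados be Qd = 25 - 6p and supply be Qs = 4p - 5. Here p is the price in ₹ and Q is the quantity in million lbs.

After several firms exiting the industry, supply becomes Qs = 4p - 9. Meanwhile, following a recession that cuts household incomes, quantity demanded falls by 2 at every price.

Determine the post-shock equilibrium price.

Original equilibrium: 25 - 6p = 4p - 5 gives 30 = 10p, so p = 3 and Q = 7.
The shock moves the curves to Qd = 23 - 6p and Qs = 4p - 9.
New equilibrium: 23 - 6p = 4p - 9 ⇒ 32 = 10p ⇒ p = 3.2, Q = 3.8.

3.2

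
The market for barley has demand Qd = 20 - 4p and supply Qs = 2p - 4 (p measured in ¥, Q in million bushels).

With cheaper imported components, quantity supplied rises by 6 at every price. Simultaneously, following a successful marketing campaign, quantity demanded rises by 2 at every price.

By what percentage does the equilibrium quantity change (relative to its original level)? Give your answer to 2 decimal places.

+116.67

Initially, 20 - 4p = 2p - 4, so 24 = 6p and p = 4, Q = 4.
The shock moves the curves to Qd = 22 - 4p and Qs = 2p + 2.
Equate the new curves: 22 - 4p = 2p + 2, giving 20 = 6p, p = 10/3 ≈ 3.3333, Q = 26/3 ≈ 8.6667.
%ΔQ = (8.6667 − 4) / 4 × 100 = +116.67%.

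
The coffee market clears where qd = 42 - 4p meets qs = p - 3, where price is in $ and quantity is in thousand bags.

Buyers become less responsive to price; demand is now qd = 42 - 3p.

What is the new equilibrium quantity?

Original equilibrium: 42 - 4p = p - 3 gives 45 = 5p, so p = 9 and q = 6.
With the change applied: demand qd = 42 - 3p, supply qs = p - 3.
New equilibrium: 42 - 3p = p - 3 ⇒ 45 = 4p ⇒ p = 11.25, q = 8.25.

8.25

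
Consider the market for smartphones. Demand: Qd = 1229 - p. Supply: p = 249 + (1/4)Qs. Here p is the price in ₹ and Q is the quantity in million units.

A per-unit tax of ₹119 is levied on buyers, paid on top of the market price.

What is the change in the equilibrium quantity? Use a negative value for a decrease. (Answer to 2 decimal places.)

-95.20

Solve the original market: 1229 - p = 4p - 996, hence p = 445 and Q = 784.
Since buyers pay the price plus the tax, the effective demand curve becomes Qd = 1110 - p.
Setting them equal: 1110 - p = 4p - 996 → 2106 = 5p, so p = 421.2 and Q = 688.8.
ΔQ = 688.8 − 784 = -95.20.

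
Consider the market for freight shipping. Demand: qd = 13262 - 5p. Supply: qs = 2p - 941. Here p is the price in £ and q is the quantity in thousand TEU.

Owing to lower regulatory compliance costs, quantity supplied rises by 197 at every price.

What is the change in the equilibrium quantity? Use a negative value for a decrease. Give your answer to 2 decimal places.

Initially, 13262 - 5p = 2p - 941, so 14203 = 7p and p = 2029, q = 3117.
The new curves are qd = 13262 - 5p (demand) and qs = 2p - 744 (supply).
Equate the new curves: 13262 - 5p = 2p - 744, giving 14006 = 7p, p = 14006/7 ≈ 2000.8571, q = 22804/7 ≈ 3257.7143.
Δq = 3257.7143 − 3117 = +140.71.

+140.71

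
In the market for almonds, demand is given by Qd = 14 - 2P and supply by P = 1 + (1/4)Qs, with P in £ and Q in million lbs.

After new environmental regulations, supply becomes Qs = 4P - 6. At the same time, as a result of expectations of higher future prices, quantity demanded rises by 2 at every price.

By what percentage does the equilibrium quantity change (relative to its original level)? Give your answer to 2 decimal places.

Before the shock: 14 - 2P = 4P - 4 ⇒ 18 = 6P ⇒ P = 3, Q = 8.
The new curves are Qd = 16 - 2P (demand) and Qs = 4P - 6 (supply).
Equate the new curves: 16 - 2P = 4P - 6, giving 22 = 6P, P = 11/3 ≈ 3.6667, Q = 26/3 ≈ 8.6667.
%ΔQ = (8.6667 − 8) / 8 × 100 = +8.33%.

+8.33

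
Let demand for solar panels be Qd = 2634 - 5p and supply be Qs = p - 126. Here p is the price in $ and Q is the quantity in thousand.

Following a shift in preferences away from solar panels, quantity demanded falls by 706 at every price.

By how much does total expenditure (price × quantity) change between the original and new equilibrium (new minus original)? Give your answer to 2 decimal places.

Before the shock: 2634 - 5p = p - 126 ⇒ 2760 = 6p ⇒ p = 460, Q = 334.
With the change applied: demand Qd = 1928 - 5p, supply Qs = p - 126.
Equate the new curves: 1928 - 5p = p - 126, giving 2054 = 6p, p = 1027/3 ≈ 342.3333, Q = 649/3 ≈ 216.3333.
Expenditure moves from 460×334 = 153640 to 342.3333×216.3333 = 74058.1111; change = -79581.89.

-79581.89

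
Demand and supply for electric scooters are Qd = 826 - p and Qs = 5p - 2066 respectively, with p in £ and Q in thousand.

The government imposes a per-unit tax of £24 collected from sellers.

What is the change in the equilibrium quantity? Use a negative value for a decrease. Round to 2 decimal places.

Initially, 826 - p = 5p - 2066, so 2892 = 6p and p = 482, Q = 344.
Since sellers keep the price net of the tax, the effective supply curve becomes Qs = 5p - 2186.
Clearing the new market: 826 - p = 5p - 2186, so p = 502 and Q = 324.
ΔQ = 324 − 344 = -20.00.

-20.00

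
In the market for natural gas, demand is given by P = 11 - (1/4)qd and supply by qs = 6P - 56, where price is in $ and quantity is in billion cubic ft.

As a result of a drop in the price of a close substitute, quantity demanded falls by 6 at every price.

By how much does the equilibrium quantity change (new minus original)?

-3.6

Initially, 44 - 4P = 6P - 56, so 100 = 10P and P = 10, q = 4.
The new curves are qd = 38 - 4P (demand) and qs = 6P - 56 (supply).
Clearing the new market: 38 - 4P = 6P - 56, so P = 9.4 and q = 0.4.
Δq = 0.4 − 4 = -3.6.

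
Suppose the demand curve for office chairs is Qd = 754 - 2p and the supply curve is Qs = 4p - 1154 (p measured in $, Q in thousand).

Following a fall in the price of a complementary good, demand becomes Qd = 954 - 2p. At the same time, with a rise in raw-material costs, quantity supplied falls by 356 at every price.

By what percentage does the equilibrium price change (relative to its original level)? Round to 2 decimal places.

+29.14

Initially, 754 - 2p = 4p - 1154, so 1908 = 6p and p = 318, Q = 118.
The shock moves the curves to Qd = 954 - 2p and Qs = 4p - 1510.
Clearing the new market: 954 - 2p = 4p - 1510, so p = 1232/3 ≈ 410.6667 and Q = 398/3 ≈ 132.6667.
%Δp = (410.6667 − 318) / 318 × 100 = +29.14%.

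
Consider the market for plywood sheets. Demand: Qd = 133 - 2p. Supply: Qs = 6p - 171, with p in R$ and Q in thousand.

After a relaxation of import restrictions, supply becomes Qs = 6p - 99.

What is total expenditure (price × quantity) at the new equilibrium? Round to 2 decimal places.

2175.00

Before the shock: 133 - 2p = 6p - 171 ⇒ 304 = 8p ⇒ p = 38, Q = 57.
After the shift, demand is Qd = 133 - 2p and supply is Qs = 6p - 99.
Clearing the new market: 133 - 2p = 6p - 99, so p = 29 and Q = 75.
New expenditure = 29 × 75 = 2175.00.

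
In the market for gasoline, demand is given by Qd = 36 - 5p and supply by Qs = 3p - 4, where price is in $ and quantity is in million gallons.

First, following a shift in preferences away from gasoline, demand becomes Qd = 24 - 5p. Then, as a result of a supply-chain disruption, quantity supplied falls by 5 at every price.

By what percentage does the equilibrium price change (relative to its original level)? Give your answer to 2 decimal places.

-17.50

Original equilibrium: 36 - 5p = 3p - 4 gives 40 = 8p, so p = 5 and Q = 11.
The shock moves the curves to Qd = 24 - 5p and Qs = 3p - 9.
New equilibrium: 24 - 5p = 3p - 9 ⇒ 33 = 8p ⇒ p = 4.125, Q = 3.375.
%Δp = (4.125 − 5) / 5 × 100 = -17.50%.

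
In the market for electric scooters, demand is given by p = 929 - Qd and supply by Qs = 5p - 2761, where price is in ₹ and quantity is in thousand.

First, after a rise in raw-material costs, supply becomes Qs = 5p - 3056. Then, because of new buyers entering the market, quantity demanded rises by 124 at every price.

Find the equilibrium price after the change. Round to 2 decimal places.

684.83

Before the shock: 929 - p = 5p - 2761 ⇒ 3690 = 6p ⇒ p = 615, Q = 314.
The shock moves the curves to Qd = 1053 - p and Qs = 5p - 3056.
New equilibrium: 1053 - p = 5p - 3056 ⇒ 4109 = 6p ⇒ p = 4109/6 ≈ 684.8333, Q = 2209/6 ≈ 368.1667.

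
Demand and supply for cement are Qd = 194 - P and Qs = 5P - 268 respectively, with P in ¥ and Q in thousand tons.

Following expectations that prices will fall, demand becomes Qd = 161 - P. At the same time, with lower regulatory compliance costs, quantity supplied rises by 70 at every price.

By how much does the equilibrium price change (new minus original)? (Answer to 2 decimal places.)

-17.17

Solve the original market: 194 - P = 5P - 268, hence P = 77 and Q = 117.
The shock moves the curves to Qd = 161 - P and Qs = 5P - 198.
Equate the new curves: 161 - P = 5P - 198, giving 359 = 6P, P = 359/6 ≈ 59.8333, Q = 607/6 ≈ 101.1667.
ΔP = 59.8333 − 77 = -17.17.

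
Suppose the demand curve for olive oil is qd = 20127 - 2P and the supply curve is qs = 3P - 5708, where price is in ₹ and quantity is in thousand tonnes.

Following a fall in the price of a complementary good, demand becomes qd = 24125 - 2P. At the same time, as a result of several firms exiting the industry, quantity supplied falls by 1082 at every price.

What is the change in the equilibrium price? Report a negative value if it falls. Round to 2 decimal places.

+1016.00

Before the shock: 20127 - 2P = 3P - 5708 ⇒ 25835 = 5P ⇒ P = 5167, q = 9793.
With the change applied: demand qd = 24125 - 2P, supply qs = 3P - 6790.
Setting them equal: 24125 - 2P = 3P - 6790 → 30915 = 5P, so P = 6183 and q = 11759.
ΔP = 6183 − 5167 = +1016.00.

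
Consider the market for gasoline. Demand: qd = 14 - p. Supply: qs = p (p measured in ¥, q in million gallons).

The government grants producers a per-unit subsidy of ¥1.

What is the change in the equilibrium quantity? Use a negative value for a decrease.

+0.5

Original equilibrium: 14 - p = p gives 14 = 2p, so p = 7 and q = 7.
Since sellers receive the price plus the subsidy, the effective supply curve becomes qs = p + 1.
Clearing the new market: 14 - p = p + 1, so p = 6.5 and q = 7.5.
Δq = 7.5 − 7 = +0.5.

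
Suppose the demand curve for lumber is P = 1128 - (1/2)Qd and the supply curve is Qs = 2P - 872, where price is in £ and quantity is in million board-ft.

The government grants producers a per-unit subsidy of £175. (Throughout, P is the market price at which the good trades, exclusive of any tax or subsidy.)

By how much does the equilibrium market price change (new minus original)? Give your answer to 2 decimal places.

Original equilibrium: 2256 - 2P = 2P - 872 gives 3128 = 4P, so P = 782 and Q = 692.
Since sellers receive the price plus the subsidy, the effective supply curve becomes Qs = 2P - 522.
Equate the new curves: 2256 - 2P = 2P - 522, giving 2778 = 4P, P = 694.5, Q = 867.
ΔP = 694.5 − 782 = -87.50.

-87.50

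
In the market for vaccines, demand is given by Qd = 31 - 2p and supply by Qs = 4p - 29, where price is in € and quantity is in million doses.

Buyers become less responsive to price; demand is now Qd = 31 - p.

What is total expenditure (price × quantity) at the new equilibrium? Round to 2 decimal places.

Solve the original market: 31 - 2p = 4p - 29, hence p = 10 and Q = 11.
The new curves are Qd = 31 - p (demand) and Qs = 4p - 29 (supply).
Clearing the new market: 31 - p = 4p - 29, so p = 12 and Q = 19.
New expenditure = 12 × 19 = 228.00.

228.00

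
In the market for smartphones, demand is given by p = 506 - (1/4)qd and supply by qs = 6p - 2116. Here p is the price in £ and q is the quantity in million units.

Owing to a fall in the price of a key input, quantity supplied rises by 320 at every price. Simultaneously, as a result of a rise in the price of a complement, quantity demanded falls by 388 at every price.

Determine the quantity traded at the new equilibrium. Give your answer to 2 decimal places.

Before the shock: 2024 - 4p = 6p - 2116 ⇒ 4140 = 10p ⇒ p = 414, q = 368.
The shock moves the curves to qd = 1636 - 4p and qs = 6p - 1796.
Clearing the new market: 1636 - 4p = 6p - 1796, so p = 343.2 and q = 263.2.

263.20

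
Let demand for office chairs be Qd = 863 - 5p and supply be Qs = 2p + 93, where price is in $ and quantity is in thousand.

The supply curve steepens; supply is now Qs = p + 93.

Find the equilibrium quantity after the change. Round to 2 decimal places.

Solve the original market: 863 - 5p = 2p + 93, hence p = 110 and Q = 313.
After the shift, demand is Qd = 863 - 5p and supply is Qs = p + 93.
Setting them equal: 863 - 5p = p + 93 → 770 = 6p, so p = 385/3 ≈ 128.3333 and Q = 664/3 ≈ 221.3333.

221.33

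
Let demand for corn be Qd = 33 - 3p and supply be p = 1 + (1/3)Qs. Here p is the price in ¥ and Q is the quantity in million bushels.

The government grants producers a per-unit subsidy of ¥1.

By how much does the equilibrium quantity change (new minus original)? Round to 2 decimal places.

+1.50

Solve the original market: 33 - 3p = 3p - 3, hence p = 6 and Q = 15.
Since sellers receive the price plus the subsidy, the effective supply curve becomes Qs = 3p.
Clearing the new market: 33 - 3p = 3p, so p = 5.5 and Q = 16.5.
ΔQ = 16.5 − 15 = +1.50.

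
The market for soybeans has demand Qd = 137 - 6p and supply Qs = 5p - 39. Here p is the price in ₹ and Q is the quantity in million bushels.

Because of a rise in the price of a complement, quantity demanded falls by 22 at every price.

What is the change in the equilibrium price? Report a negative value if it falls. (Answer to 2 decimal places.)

Initially, 137 - 6p = 5p - 39, so 176 = 11p and p = 16, Q = 41.
The new curves are Qd = 115 - 6p (demand) and Qs = 5p - 39 (supply).
Setting them equal: 115 - 6p = 5p - 39 → 154 = 11p, so p = 14 and Q = 31.
Δp = 14 − 16 = -2.00.

-2.00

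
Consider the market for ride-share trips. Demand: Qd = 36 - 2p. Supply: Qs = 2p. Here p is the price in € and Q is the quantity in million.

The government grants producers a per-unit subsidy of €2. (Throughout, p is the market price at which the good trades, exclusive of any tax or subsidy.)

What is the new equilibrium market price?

8

Original equilibrium: 36 - 2p = 2p gives 36 = 4p, so p = 9 and Q = 18.
Since sellers receive the price plus the subsidy, the effective supply curve becomes Qs = 2p + 4.
Setting them equal: 36 - 2p = 2p + 4 → 32 = 4p, so p = 8 and Q = 20.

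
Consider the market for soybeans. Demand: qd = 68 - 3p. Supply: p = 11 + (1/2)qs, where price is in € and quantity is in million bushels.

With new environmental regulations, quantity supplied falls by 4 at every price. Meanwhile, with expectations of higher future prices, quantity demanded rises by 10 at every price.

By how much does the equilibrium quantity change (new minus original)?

+1.6

Solve the original market: 68 - 3p = 2p - 22, hence p = 18 and q = 14.
The shock moves the curves to qd = 78 - 3p and qs = 2p - 26.
Equate the new curves: 78 - 3p = 2p - 26, giving 104 = 5p, p = 20.8, q = 15.6.
Δq = 15.6 − 14 = +1.6.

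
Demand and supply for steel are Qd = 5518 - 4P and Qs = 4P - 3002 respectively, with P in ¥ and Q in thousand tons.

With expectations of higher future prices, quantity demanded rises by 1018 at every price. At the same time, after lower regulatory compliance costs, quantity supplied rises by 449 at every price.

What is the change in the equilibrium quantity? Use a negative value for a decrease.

Before the shock: 5518 - 4P = 4P - 3002 ⇒ 8520 = 8P ⇒ P = 1065, Q = 1258.
The shock moves the curves to Qd = 6536 - 4P and Qs = 4P - 2553.
Clearing the new market: 6536 - 4P = 4P - 2553, so P = 1136.125 and Q = 1991.5.
ΔQ = 1991.5 − 1258 = +733.5.

+733.5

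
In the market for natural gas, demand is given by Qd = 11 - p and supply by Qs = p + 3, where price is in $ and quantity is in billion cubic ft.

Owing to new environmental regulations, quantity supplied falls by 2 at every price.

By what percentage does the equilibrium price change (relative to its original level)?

Before the shock: 11 - p = p + 3 ⇒ 8 = 2p ⇒ p = 4, Q = 7.
With the change applied: demand Qd = 11 - p, supply Qs = p + 1.
New equilibrium: 11 - p = p + 1 ⇒ 10 = 2p ⇒ p = 5, Q = 6.
%Δp = (5 − 4) / 4 × 100 = +25%.

+25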